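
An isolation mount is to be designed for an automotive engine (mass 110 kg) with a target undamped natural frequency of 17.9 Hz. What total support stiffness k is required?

ω_n = 2πf_n = 2π × 17.9 = 112.5 rad/s.
k = m·ω_n² = 110 × 112.5² = 110 × 12650 = 1391000 N/m.

1390000 N/m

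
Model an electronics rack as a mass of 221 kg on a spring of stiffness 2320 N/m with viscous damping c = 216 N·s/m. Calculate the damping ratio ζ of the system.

0.151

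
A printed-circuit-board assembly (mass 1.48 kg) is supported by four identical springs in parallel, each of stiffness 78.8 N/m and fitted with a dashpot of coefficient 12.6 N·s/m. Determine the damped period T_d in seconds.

Parallel springs add: k_eq = 4 × 78.8 = 315.2 N/m.
ω_n = √(k_eq/m) = √(315.2/1.48) = 14.59 rad/s.
Critical damping c_c = 2√(k_eq·m) = 2√(315.2 × 1.48) = 43.20 N·s/m, so ζ = c/c_c = 12.6/43.20 = 0.2917.
ω_d = ω_n√(1 − ζ²) = 14.59 × √(1 − 0.0851) = 13.96 rad/s.
T_d = 2π/ω_d = 0.4501 s.

0.450 s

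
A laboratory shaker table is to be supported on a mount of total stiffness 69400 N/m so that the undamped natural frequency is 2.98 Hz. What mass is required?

198 kg

ω_n = 2πf_n = 2π × 2.98 = 18.72 rad/s.
m = k/ω_n² = 69400/18.72² = 69400/350.6 = 198.0 kg.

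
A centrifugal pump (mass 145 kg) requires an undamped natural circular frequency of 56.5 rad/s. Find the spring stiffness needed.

463000 N/m

k = m·ω_n² = 145 × 56.50² = 145 × 3192 = 462900 N/m.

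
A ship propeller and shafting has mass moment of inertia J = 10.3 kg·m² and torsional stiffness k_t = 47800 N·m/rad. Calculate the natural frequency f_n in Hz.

10.8 Hz

ω_n = √(k_t/J) = √(47800/10.3) = √4641 = 68.12 rad/s.
f_n = ω_n/(2π) = 68.12/6.283 = 10.84 Hz.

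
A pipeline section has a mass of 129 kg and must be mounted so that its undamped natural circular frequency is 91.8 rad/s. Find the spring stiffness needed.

k = m·ω_n² = 129 × 91.80² = 129 × 8427 = 1087000 N/m.

1090000 N/m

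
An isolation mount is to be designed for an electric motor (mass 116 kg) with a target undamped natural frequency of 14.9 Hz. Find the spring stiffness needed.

1020000 N/m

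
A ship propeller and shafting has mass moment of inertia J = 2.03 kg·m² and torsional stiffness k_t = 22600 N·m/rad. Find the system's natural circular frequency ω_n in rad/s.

106 rad/s

ω_n = √(k_t/J) = √(22600/2.03) = √11130 = 105.5 rad/s.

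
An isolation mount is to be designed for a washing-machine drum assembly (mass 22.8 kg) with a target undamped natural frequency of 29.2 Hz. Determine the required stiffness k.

ω_n = 2πf_n = 2π × 29.2 = 183.5 rad/s.
k = m·ω_n² = 22.8 × 183.5² = 22.8 × 33660 = 767500 N/m.

767000 N/m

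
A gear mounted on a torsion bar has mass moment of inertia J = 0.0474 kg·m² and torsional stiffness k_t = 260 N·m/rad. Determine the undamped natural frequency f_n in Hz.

11.8 Hz

ω_n = √(k_t/J) = √(260/0.0474) = √5485 = 74.06 rad/s.
f_n = ω_n/(2π) = 74.06/6.283 = 11.79 Hz.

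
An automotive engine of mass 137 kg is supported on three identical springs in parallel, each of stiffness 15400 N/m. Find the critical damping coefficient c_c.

5030 N·s/m

Parallel springs add: k_eq = 3 × 15400 = 46200 N/m.
c_c = 2√(k_eq·m) = 2√(46200 × 137) = 2 × 2516 = 5032 N·s/m.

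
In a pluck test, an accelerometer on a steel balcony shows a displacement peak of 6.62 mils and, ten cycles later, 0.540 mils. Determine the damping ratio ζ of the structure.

Logarithmic decrement δ = (1/n)·ln(x₀/x_n) = (1/10)·ln(6.62/0.540) = (1/10)·ln(12.26) = 0.2506.
ζ = δ/√(4π² + δ²) = 0.2506/√(39.48 + 0.0628) = 0.2506/6.288 = 0.03986.

0.0399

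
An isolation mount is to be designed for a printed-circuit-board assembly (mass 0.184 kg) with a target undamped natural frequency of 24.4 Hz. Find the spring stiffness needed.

4320 N/m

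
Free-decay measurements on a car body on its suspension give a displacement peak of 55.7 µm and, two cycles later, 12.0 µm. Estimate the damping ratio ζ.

0.121

Logarithmic decrement δ = (1/n)·ln(x₀/x_n) = (1/2)·ln(55.7/12.0) = (1/2)·ln(4.642) = 0.7675.
ζ = δ/√(4π² + δ²) = 0.7675/√(39.48 + 0.589) = 0.7675/6.330 = 0.1213.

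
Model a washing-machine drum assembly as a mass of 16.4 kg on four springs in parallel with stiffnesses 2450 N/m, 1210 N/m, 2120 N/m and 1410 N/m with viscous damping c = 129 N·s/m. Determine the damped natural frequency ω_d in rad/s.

20.6 rad/s

Parallel springs add: k_eq = 2450 + 1210 + 2120 + 1410 = 7190 N/m.
ω_n = √(k_eq/m) = √(7190/16.4) = 20.94 rad/s.
Critical damping c_c = 2√(k_eq·m) = 2√(7190 × 16.4) = 686.8 N·s/m, so ζ = c/c_c = 129/686.8 = 0.1878.
ω_d = ω_n√(1 − ζ²) = 20.94 × √(1 − 0.0353) = 20.57 rad/s.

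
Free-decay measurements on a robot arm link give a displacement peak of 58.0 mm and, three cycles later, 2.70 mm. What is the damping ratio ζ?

0.161

Logarithmic decrement δ = (1/n)·ln(x₀/x_n) = (1/3)·ln(58.0/2.70) = (1/3)·ln(21.48) = 1.022.
ζ = δ/√(4π² + δ²) = 1.022/√(39.48 + 1.05) = 1.022/6.366 = 0.1606.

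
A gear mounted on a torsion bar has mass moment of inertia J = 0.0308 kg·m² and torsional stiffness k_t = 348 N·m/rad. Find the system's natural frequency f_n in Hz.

ω_n = √(k_t/J) = √(348/0.0308) = √11300 = 106.3 rad/s.
f_n = ω_n/(2π) = 106.3/6.283 = 16.92 Hz.

16.9 Hz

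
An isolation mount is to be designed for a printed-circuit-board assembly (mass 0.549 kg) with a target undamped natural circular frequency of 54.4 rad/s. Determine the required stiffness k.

1620 N/m

k = m·ω_n² = 0.549 × 54.40² = 0.549 × 2959 = 1625 N/m.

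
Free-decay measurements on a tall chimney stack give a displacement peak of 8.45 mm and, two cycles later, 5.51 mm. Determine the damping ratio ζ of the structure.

Logarithmic decrement δ = (1/n)·ln(x₀/x_n) = (1/2)·ln(8.45/5.51) = (1/2)·ln(1.534) = 0.2138.
ζ = δ/√(4π² + δ²) = 0.2138/√(39.48 + 0.0457) = 0.2138/6.287 = 0.03401.

0.0340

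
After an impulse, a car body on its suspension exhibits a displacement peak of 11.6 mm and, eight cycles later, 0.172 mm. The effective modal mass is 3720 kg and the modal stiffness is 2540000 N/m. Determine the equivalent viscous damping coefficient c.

Logarithmic decrement δ = (1/n)·ln(x₀/x_n) = (1/8)·ln(11.6/0.172) = (1/8)·ln(67.44) = 0.5264.
ζ = δ/√(4π² + δ²) = 0.5264/√(39.48 + 0.277) = 0.5264/6.305 = 0.08349.
c = ζ · 2√(km) = 0.08349 × 2√(2540000 × 3720) = 0.08349 × 194400 = 16230 N·s/m.

16200 N·s/m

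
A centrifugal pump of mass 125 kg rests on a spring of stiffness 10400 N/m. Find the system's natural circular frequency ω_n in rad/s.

9.12 rad/s

ω_n = √(k/m) = √(10400/125) = √83.20 = 9.121 rad/s.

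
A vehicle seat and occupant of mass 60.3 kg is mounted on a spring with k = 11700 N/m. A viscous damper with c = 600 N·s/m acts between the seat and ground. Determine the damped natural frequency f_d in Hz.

2.07 Hz

ω_n = √(k/m) = √(11700/60.3) = 13.93 rad/s.
Critical damping c_c = 2√(k·m) = 2√(11700 × 60.3) = 1680 N·s/m, so ζ = c/c_c = 600/1680 = 0.3572.
ω_d = ω_n√(1 − ζ²) = 13.93 × √(1 − 0.128) = 13.01 rad/s.
f_d = ω_d/(2π) = 2.071 Hz.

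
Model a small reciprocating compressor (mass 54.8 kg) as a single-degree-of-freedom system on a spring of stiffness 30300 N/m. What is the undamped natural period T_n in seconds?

ω_n = √(k/m) = √(30300/54.8) = √552.9 = 23.51 rad/s.
T_n = 2π/ω_n = 6.283/23.51 = 0.2672 s.

0.267 s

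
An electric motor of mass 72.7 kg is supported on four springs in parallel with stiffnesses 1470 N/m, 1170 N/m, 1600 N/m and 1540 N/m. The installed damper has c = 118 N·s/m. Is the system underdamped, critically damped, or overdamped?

underdamped

Parallel springs add: k_eq = 1470 + 1170 + 1600 + 1540 = 5780 N/m.
c_c = 2√(k_eq·m) = 1296 N·s/m; ζ = c/c_c = 118/1296 = 0.0910.
Since ζ < 1 the system is underdamped.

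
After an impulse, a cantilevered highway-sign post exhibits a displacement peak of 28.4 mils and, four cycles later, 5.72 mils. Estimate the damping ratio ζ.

0.0636

Logarithmic decrement δ = (1/n)·ln(x₀/x_n) = (1/4)·ln(28.4/5.72) = (1/4)·ln(4.965) = 0.4006.
ζ = δ/√(4π² + δ²) = 0.4006/√(39.48 + 0.160) = 0.4006/6.296 = 0.06363.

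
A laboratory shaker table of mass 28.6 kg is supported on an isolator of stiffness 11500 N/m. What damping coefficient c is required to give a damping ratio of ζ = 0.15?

c_c = 2√(k·m) = 2√(11500 × 28.6) = 1147 N·s/m.
c = ζ·c_c = 0.15 × 1147 = 172.0 N·s/m.

172 N·s/m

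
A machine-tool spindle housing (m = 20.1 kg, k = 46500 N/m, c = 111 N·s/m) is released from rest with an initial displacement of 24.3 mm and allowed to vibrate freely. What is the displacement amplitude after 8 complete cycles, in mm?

1.35 mm

ζ = c/(2√(km)) = 111/(2√(46500 × 20.1)) = 111/1934 = 0.05741.
Logarithmic decrement δ = 2πζ/√(1 − ζ²) = 2π × 0.05741/√(1 − 0.00330) = 0.3613.
After n cycles, x_n/x₀ = e^(−nδ), so x_8 = 24.3 × e^(−8 × 0.3613) = 24.3 × 0.05556 = 1.350 mm.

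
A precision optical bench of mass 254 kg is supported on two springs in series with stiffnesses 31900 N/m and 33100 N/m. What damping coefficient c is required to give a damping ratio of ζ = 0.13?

528 N·s/m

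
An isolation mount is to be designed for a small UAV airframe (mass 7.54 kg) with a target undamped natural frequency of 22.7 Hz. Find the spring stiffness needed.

ω_n = 2πf_n = 2π × 22.7 = 142.6 rad/s.
k = m·ω_n² = 7.54 × 142.6² = 7.54 × 20340 = 153400 N/m.

153000 N/m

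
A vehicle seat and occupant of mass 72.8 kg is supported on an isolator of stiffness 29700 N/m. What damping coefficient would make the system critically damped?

2940 N·s/m

c_c = 2√(k·m) = 2√(29700 × 72.8) = 2 × 1470 = 2941 N·s/m.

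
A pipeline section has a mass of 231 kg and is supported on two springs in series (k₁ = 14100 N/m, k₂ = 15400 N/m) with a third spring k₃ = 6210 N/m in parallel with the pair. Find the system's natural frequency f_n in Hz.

1.22 Hz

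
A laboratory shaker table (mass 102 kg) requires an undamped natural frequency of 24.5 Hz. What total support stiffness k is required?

ω_n = 2πf_n = 2π × 24.5 = 153.9 rad/s.
k = m·ω_n² = 102 × 153.9² = 102 × 23700 = 2417000 N/m.

2420000 N/m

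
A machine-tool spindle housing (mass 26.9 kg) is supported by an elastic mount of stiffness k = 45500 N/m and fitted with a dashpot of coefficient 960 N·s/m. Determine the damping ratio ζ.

ω_n = √(k/m) = √(45500/26.9) = 41.13 rad/s.
Critical damping c_c = 2√(k·m) = 2√(45500 × 26.9) = 2213 N·s/m, so ζ = c/c_c = 960/2213 = 0.4339.

0.434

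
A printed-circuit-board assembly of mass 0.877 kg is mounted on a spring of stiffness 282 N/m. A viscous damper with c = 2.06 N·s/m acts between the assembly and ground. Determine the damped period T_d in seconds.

0.351 s

ω_n = √(k/m) = √(282.0/0.877) = 17.93 rad/s.
Critical damping c_c = 2√(k·m) = 2√(282.0 × 0.877) = 31.45 N·s/m, so ζ = c/c_c = 2.06/31.45 = 0.06550.
ω_d = ω_n√(1 − ζ²) = 17.93 × √(1 − 0.00429) = 17.89 rad/s.
T_d = 2π/ω_d = 0.3511 s.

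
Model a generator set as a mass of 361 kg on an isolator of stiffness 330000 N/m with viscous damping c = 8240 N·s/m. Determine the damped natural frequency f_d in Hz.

4.46 Hz

ω_n = √(k/m) = √(330000/361) = 30.23 rad/s.
Critical damping c_c = 2√(k·m) = 2√(330000 × 361) = 21830 N·s/m, so ζ = c/c_c = 8240/21830 = 0.3775.
ω_d = ω_n√(1 − ζ²) = 30.23 × √(1 − 0.142) = 28.00 rad/s.
f_d = ω_d/(2π) = 4.456 Hz.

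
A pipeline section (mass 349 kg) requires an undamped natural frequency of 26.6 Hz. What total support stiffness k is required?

ω_n = 2πf_n = 2π × 26.6 = 167.1 rad/s.
k = m·ω_n² = 349 × 167.1² = 349 × 27930 = 9749000 N/m.

9750000 N/m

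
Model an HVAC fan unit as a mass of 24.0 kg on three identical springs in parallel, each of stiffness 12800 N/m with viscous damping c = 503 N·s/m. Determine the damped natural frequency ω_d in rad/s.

Parallel springs add: k_eq = 3 × 12800 = 38400 N/m.
ω_n = √(k_eq/m) = √(38400/24.0) = 40.00 rad/s.
Critical damping c_c = 2√(k_eq·m) = 2√(38400 × 24.0) = 1920 N·s/m, so ζ = c/c_c = 503/1920 = 0.2620.
ω_d = ω_n√(1 − ζ²) = 40.00 × √(1 − 0.0686) = 38.60 rad/s.

38.6 rad/s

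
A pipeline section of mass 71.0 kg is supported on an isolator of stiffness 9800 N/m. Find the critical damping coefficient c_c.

1670 N·s/m

c_c = 2√(k·m) = 2√(9800 × 71.0) = 2 × 834.1 = 1668 N·s/m.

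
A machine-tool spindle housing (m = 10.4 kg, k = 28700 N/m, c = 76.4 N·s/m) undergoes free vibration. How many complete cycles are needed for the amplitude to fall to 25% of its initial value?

ζ = c/(2√(km)) = 76.4/(2√(28700 × 10.4)) = 76.4/1093 = 0.06992.
Logarithmic decrement δ = 2πζ/√(1 − ζ²) = 2π × 0.06992/√(1 − 0.00489) = 0.4404.
x_n/x₀ = e^(−nδ) ≤ 0.25; take ln: n ≥ ln(1/0.25)/δ = 1.386/0.4404 = 3.148.
So 4 complete cycles are required.

4 cycles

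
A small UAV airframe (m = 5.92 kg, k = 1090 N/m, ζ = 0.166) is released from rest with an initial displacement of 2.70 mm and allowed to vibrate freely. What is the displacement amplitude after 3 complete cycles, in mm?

Logarithmic decrement δ = 2πζ/√(1 − ζ²) = 2π × 0.1660/√(1 − 0.0276) = 1.058.
After n cycles, x_n/x₀ = e^(−nδ), so x_3 = 2.70 × e^(−3 × 1.058) = 2.70 × 0.04188 = 0.1131 mm.

0.113 mm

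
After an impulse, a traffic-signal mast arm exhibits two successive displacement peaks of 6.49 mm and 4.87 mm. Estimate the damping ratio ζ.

0.0457

Logarithmic decrement δ = (1/n)·ln(x₀/x_n) = (1/1)·ln(6.49/4.87) = (1/1)·ln(1.333) = 0.2872.
ζ = δ/√(4π² + δ²) = 0.2872/√(39.48 + 0.0825) = 0.2872/6.290 = 0.04566.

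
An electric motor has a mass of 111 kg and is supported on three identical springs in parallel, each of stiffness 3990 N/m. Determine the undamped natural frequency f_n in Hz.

1.65 Hz

Parallel springs add: k_eq = 3 × 3990 = 11970 N/m.
ω_n = √(k_eq/m) = √(11970/111) = √107.8 = 10.38 rad/s.
f_n = ω_n/(2π) = 10.38/6.283 = 1.653 Hz.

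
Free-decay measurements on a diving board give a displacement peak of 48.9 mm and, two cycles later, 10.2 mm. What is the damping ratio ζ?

0.124

Logarithmic decrement δ = (1/n)·ln(x₀/x_n) = (1/2)·ln(48.9/10.2) = (1/2)·ln(4.794) = 0.7837.
ζ = δ/√(4π² + δ²) = 0.7837/√(39.48 + 0.614) = 0.7837/6.332 = 0.1238.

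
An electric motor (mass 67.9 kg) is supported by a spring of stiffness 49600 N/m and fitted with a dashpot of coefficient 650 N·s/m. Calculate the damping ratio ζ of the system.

0.177

ω_n = √(k/m) = √(49600/67.9) = 27.03 rad/s.
Critical damping c_c = 2√(k·m) = 2√(49600 × 67.9) = 3670 N·s/m, so ζ = c/c_c = 650/3670 = 0.1771.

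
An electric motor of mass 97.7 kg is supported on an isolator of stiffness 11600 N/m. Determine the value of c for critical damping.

c_c = 2√(k·m) = 2√(11600 × 97.7) = 2 × 1065 = 2129 N·s/m.

2130 N·s/m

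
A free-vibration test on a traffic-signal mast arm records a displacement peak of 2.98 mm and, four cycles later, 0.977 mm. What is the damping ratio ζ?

Logarithmic decrement δ = (1/n)·ln(x₀/x_n) = (1/4)·ln(2.98/0.977) = (1/4)·ln(3.050) = 0.2788.
ζ = δ/√(4π² + δ²) = 0.2788/√(39.48 + 0.0777) = 0.2788/6.289 = 0.04433.

0.0443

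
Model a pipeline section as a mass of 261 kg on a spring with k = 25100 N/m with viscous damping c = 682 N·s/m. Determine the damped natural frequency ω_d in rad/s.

ω_n = √(k/m) = √(25100/261) = 9.807 rad/s.
Critical damping c_c = 2√(k·m) = 2√(25100 × 261) = 5119 N·s/m, so ζ = c/c_c = 682/5119 = 0.1332.
ω_d = ω_n√(1 − ζ²) = 9.807 × √(1 − 0.0177) = 9.719 rad/s.

9.72 rad/s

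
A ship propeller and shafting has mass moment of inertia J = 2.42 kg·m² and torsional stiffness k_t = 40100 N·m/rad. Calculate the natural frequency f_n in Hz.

ω_n = √(k_t/J) = √(40100/2.42) = √16570 = 128.7 rad/s.
f_n = ω_n/(2π) = 128.7/6.283 = 20.49 Hz.

20.5 Hz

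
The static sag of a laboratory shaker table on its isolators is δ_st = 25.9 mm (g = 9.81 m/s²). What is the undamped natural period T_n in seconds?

ω_n = √(g/δ_st) = √(9.81/0.0259) = √378.8 = 19.46 rad/s.
T_n = 2π/ω_n = 6.283/19.46 = 0.3228 s.

0.323 s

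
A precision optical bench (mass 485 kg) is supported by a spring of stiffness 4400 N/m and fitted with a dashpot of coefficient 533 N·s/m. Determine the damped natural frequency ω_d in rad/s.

ω_n = √(k/m) = √(4400/485) = 3.012 rad/s.
Critical damping c_c = 2√(k·m) = 2√(4400 × 485) = 2922 N·s/m, so ζ = c/c_c = 533/2922 = 0.1824.
ω_d = ω_n√(1 − ζ²) = 3.012 × √(1 − 0.0333) = 2.961 rad/s.

2.96 rad/s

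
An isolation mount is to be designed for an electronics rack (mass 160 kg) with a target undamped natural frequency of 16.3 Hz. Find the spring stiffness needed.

1680000 N/m

ω_n = 2πf_n = 2π × 16.3 = 102.4 rad/s.
k = m·ω_n² = 160 × 102.4² = 160 × 10490 = 1678000 N/m.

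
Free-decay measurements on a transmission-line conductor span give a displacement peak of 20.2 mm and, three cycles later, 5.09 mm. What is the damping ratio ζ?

0.0729

Logarithmic decrement δ = (1/n)·ln(x₀/x_n) = (1/3)·ln(20.2/5.09) = (1/3)·ln(3.969) = 0.4595.
ζ = δ/√(4π² + δ²) = 0.4595/√(39.48 + 0.211) = 0.4595/6.300 = 0.07293.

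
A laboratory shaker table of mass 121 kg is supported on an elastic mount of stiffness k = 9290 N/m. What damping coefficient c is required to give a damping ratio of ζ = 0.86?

1820 N·s/m

c_c = 2√(k·m) = 2√(9290 × 121) = 2120 N·s/m.
c = ζ·c_c = 0.86 × 2120 = 1824 N·s/m.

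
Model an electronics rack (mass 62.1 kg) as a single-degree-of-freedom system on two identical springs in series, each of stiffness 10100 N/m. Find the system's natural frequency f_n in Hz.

1.44 Hz

Series springs: 1/k_eq = 2/10100, so k_eq = 10100/2 = 5050 N/m.
ω_n = √(k_eq/m) = √(5050/62.1) = √81.32 = 9.018 rad/s.
f_n = ω_n/(2π) = 9.018/6.283 = 1.435 Hz.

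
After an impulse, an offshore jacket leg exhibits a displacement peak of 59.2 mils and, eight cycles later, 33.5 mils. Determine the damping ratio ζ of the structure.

0.0113

Logarithmic decrement δ = (1/n)·ln(x₀/x_n) = (1/8)·ln(59.2/33.5) = (1/8)·ln(1.767) = 0.07117.
ζ = δ/√(4π² + δ²) = 0.07117/√(39.48 + 0.00507) = 0.07117/6.284 = 0.01133.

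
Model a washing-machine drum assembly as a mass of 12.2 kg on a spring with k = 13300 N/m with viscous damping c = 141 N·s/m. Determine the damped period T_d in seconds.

0.193 s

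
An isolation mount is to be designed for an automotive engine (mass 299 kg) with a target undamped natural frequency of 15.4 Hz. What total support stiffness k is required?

2800000 N/m

ω_n = 2πf_n = 2π × 15.4 = 96.76 rad/s.
k = m·ω_n² = 299 × 96.76² = 299 × 9363 = 2799000 N/m.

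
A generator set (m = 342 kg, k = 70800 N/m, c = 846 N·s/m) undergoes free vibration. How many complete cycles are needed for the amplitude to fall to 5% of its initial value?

6 cycles

ζ = c/(2√(km)) = 846/(2√(70800 × 342)) = 846/9841 = 0.08596.
Logarithmic decrement δ = 2πζ/√(1 − ζ²) = 2π × 0.08596/√(1 − 0.00739) = 0.5421.
x_n/x₀ = e^(−nδ) ≤ 0.05; take ln: n ≥ ln(1/0.05)/δ = 2.996/0.5421 = 5.526.
So 6 complete cycles are required.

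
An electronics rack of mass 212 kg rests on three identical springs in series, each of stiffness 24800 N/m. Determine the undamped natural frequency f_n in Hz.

0.994 Hz

Series springs: 1/k_eq = 3/24800, so k_eq = 24800/3 = 8267 N/m.
ω_n = √(k_eq/m) = √(8267/212) = √38.99 = 6.244 rad/s.
f_n = ω_n/(2π) = 6.244/6.283 = 0.9938 Hz.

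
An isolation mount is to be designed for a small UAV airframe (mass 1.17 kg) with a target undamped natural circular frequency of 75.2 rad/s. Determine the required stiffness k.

k = m·ω_n² = 1.17 × 75.20² = 1.17 × 5655 = 6616 N/m.

6620 N/m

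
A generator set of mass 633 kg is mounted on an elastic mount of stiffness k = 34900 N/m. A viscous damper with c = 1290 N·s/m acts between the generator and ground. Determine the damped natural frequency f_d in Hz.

ω_n = √(k/m) = √(34900/633) = 7.425 rad/s.
Critical damping c_c = 2√(k·m) = 2√(34900 × 633) = 9400 N·s/m, so ζ = c/c_c = 1290/9400 = 0.1372.
ω_d = ω_n√(1 − ζ²) = 7.425 × √(1 − 0.0188) = 7.355 rad/s.
f_d = ω_d/(2π) = 1.171 Hz.

1.17 Hz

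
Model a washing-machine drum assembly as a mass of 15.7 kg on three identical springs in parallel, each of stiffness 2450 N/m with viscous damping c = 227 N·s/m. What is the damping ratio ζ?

Parallel springs add: k_eq = 3 × 2450 = 7350 N/m.
ω_n = √(k_eq/m) = √(7350/15.7) = 21.64 rad/s.
Critical damping c_c = 2√(k_eq·m) = 2√(7350 × 15.7) = 679.4 N·s/m, so ζ = c/c_c = 227/679.4 = 0.3341.

0.334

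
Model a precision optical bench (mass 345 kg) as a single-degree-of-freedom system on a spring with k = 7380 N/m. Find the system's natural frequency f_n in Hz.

0.736 Hz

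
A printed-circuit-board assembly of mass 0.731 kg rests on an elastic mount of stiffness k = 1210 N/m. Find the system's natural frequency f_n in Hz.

6.48 Hz

ω_n = √(k/m) = √(1210/0.731) = √1655 = 40.68 rad/s.
f_n = ω_n/(2π) = 40.68/6.283 = 6.475 Hz.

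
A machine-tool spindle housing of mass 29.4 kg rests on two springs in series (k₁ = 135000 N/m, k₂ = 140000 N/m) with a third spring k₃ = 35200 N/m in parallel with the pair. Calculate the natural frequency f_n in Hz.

Series pair: k_s = k₁k₂/(k₁+k₂) = (135000)(140000)/(135000 + 140000) = 68730 N/m. In parallel with k₃: k_eq = 68730 + 35200 = 103900 N/m.
ω_n = √(k_eq/m) = √(103900/29.4) = √3535 = 59.46 rad/s.
f_n = ω_n/(2π) = 59.46/6.283 = 9.463 Hz.

9.46 Hz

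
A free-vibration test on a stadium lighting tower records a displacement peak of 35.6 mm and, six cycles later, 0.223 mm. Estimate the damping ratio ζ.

Logarithmic decrement δ = (1/n)·ln(x₀/x_n) = (1/6)·ln(35.6/0.223) = (1/6)·ln(159.6) = 0.8455.
ζ = δ/√(4π² + δ²) = 0.8455/√(39.48 + 0.715) = 0.8455/6.340 = 0.1334.

0.133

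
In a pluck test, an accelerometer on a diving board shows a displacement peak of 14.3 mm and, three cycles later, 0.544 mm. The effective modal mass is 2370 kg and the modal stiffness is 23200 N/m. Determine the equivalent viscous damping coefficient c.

Logarithmic decrement δ = (1/n)·ln(x₀/x_n) = (1/3)·ln(14.3/0.544) = (1/3)·ln(26.29) = 1.090.
ζ = δ/√(4π² + δ²) = 1.090/√(39.48 + 1.19) = 1.090/6.377 = 0.1709.
c = ζ · 2√(km) = 0.1709 × 2√(23200 × 2370) = 0.1709 × 14830 = 2534 N·s/m.

2530 N·s/m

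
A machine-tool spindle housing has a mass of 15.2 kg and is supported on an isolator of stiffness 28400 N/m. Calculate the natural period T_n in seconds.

0.145 s

ω_n = √(k/m) = √(28400/15.2) = √1868 = 43.23 rad/s.
T_n = 2π/ω_n = 6.283/43.23 = 0.1454 s.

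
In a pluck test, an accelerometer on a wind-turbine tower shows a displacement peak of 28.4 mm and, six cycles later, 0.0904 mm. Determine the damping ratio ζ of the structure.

0.151

Logarithmic decrement δ = (1/n)·ln(x₀/x_n) = (1/6)·ln(28.4/0.0904) = (1/6)·ln(314.2) = 0.9583.
ζ = δ/√(4π² + δ²) = 0.9583/√(39.48 + 0.918) = 0.9583/6.356 = 0.1508.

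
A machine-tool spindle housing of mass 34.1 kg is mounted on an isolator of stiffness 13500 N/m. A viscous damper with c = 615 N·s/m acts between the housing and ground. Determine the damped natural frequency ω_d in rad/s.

ω_n = √(k/m) = √(13500/34.1) = 19.90 rad/s.
Critical damping c_c = 2√(k·m) = 2√(13500 × 34.1) = 1357 N·s/m, so ζ = c/c_c = 615/1357 = 0.4532.
ω_d = ω_n√(1 − ζ²) = 19.90 × √(1 − 0.205) = 17.74 rad/s.

17.7 rad/s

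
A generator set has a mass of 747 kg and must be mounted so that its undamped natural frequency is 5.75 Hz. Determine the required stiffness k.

ω_n = 2πf_n = 2π × 5.75 = 36.13 rad/s.
k = m·ω_n² = 747 × 36.13² = 747 × 1305 = 975000 N/m.

975000 N/m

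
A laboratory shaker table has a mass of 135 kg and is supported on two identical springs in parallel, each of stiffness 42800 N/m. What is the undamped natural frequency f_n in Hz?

Parallel springs add: k_eq = 2 × 42800 = 85600 N/m.
ω_n = √(k_eq/m) = √(85600/135) = √634.1 = 25.18 rad/s.
f_n = ω_n/(2π) = 25.18/6.283 = 4.008 Hz.

4.01 Hz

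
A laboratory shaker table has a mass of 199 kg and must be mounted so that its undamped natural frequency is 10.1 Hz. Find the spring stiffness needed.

801000 N/m

ω_n = 2πf_n = 2π × 10.1 = 63.46 rad/s.
k = m·ω_n² = 199 × 63.46² = 199 × 4027 = 801400 N/m.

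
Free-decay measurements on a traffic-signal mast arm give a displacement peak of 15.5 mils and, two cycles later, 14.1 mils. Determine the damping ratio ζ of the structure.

0.00753

Logarithmic decrement δ = (1/n)·ln(x₀/x_n) = (1/2)·ln(15.5/14.1) = (1/2)·ln(1.099) = 0.04733.
ζ = δ/√(4π² + δ²) = 0.04733/√(39.48 + 0.00224) = 0.04733/6.283 = 0.007533.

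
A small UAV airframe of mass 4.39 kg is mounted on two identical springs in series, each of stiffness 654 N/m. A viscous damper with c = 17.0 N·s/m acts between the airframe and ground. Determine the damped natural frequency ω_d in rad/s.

8.41 rad/s

Series springs: 1/k_eq = 2/654, so k_eq = 654/2 = 327.0 N/m.
ω_n = √(k_eq/m) = √(327.0/4.39) = 8.631 rad/s.
Critical damping c_c = 2√(k_eq·m) = 2√(327.0 × 4.39) = 75.78 N·s/m, so ζ = c/c_c = 17.0/75.78 = 0.2243.
ω_d = ω_n√(1 − ζ²) = 8.631 × √(1 − 0.0503) = 8.411 rad/s.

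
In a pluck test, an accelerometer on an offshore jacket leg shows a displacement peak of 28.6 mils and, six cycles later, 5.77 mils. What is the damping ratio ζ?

Logarithmic decrement δ = (1/n)·ln(x₀/x_n) = (1/6)·ln(28.6/5.77) = (1/6)·ln(4.957) = 0.2668.
ζ = δ/√(4π² + δ²) = 0.2668/√(39.48 + 0.0712) = 0.2668/6.289 = 0.04242.

0.0424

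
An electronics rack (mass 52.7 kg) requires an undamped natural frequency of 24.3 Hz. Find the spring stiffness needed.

1230000 N/m

ω_n = 2πf_n = 2π × 24.3 = 152.7 rad/s.
k = m·ω_n² = 52.7 × 152.7² = 52.7 × 23310 = 1229000 N/m.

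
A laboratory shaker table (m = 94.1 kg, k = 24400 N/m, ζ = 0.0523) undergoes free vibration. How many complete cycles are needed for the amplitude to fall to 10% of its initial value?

7 cycles

Logarithmic decrement δ = 2πζ/√(1 − ζ²) = 2π × 0.05230/√(1 − 0.00274) = 0.3291.
x_n/x₀ = e^(−nδ) ≤ 0.1; take ln: n ≥ ln(1/0.1)/δ = 2.303/0.3291 = 6.997.
So 7 complete cycles are required.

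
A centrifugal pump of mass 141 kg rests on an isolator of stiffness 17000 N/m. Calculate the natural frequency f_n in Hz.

1.75 Hz

ω_n = √(k/m) = √(17000/141) = √120.6 = 10.98 rad/s.
f_n = ω_n/(2π) = 10.98/6.283 = 1.748 Hz.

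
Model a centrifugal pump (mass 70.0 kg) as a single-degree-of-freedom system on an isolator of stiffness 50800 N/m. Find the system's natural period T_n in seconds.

ω_n = √(k/m) = √(50800/70.0) = √725.7 = 26.94 rad/s.
T_n = 2π/ω_n = 6.283/26.94 = 0.2332 s.

0.233 s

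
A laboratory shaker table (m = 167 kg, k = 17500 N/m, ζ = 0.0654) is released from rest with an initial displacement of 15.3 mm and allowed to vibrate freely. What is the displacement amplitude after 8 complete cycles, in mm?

0.567 mm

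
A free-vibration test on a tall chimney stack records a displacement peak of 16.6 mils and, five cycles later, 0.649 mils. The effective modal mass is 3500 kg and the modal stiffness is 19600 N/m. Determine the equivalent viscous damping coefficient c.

1700 N·s/m

Logarithmic decrement δ = (1/n)·ln(x₀/x_n) = (1/5)·ln(16.6/0.649) = (1/5)·ln(25.58) = 0.6483.
ζ = δ/√(4π² + δ²) = 0.6483/√(39.48 + 0.420) = 0.6483/6.317 = 0.1026.
c = ζ · 2√(km) = 0.1026 × 2√(19600 × 3500) = 0.1026 × 16570 = 1700 N·s/m.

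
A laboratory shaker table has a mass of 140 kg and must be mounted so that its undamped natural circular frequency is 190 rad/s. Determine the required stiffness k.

k = m·ω_n² = 140 × 190.0² = 140 × 36100 = 5054000 N/m.

5050000 N/m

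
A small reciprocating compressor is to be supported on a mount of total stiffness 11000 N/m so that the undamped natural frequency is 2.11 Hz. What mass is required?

ω_n = 2πf_n = 2π × 2.11 = 13.26 rad/s.
m = k/ω_n² = 11000/13.26² = 11000/175.8 = 62.58 kg.

62.6 kg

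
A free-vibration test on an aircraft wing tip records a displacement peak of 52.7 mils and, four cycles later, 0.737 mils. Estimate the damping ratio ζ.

Logarithmic decrement δ = (1/n)·ln(x₀/x_n) = (1/4)·ln(52.7/0.737) = (1/4)·ln(71.51) = 1.067.
ζ = δ/√(4π² + δ²) = 1.067/√(39.48 + 1.14) = 1.067/6.373 = 0.1675.

0.167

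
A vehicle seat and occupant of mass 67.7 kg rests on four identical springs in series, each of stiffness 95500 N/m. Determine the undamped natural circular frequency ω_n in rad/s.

Series springs: 1/k_eq = 4/95500, so k_eq = 95500/4 = 23880 N/m.
ω_n = √(k_eq/m) = √(23880/67.7) = √352.7 = 18.78 rad/s.

18.8 rad/s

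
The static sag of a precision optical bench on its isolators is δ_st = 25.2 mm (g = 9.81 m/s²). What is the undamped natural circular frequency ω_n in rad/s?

ω_n = √(g/δ_st) = √(9.81/0.0252) = √389.3 = 19.73 rad/s.

19.7 rad/s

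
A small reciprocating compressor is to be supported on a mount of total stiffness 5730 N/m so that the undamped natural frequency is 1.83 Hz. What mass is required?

ω_n = 2πf_n = 2π × 1.83 = 11.50 rad/s.
m = k/ω_n² = 5730/11.50² = 5730/132.2 = 43.34 kg.

43.3 kg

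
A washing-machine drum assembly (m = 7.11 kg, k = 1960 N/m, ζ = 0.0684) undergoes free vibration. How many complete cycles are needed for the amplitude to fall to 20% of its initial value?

4 cycles

Logarithmic decrement δ = 2πζ/√(1 − ζ²) = 2π × 0.06840/√(1 − 0.00468) = 0.4308.
x_n/x₀ = e^(−nδ) ≤ 0.2; take ln: n ≥ ln(1/0.2)/δ = 1.609/0.4308 = 3.736.
So 4 complete cycles are required.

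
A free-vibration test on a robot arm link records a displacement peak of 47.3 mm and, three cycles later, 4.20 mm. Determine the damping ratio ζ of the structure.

0.127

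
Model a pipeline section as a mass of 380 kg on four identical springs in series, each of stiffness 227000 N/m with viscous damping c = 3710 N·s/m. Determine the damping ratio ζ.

Series springs: 1/k_eq = 4/227000, so k_eq = 227000/4 = 56750 N/m.
ω_n = √(k_eq/m) = √(56750/380) = 12.22 rad/s.
Critical damping c_c = 2√(k_eq·m) = 2√(56750 × 380) = 9288 N·s/m, so ζ = c/c_c = 3710/9288 = 0.3995.

0.399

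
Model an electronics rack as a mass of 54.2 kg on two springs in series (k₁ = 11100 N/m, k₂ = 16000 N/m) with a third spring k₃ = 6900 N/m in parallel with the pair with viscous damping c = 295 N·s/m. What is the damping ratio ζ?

Series pair: k_s = k₁k₂/(k₁+k₂) = (11100)(16000)/(11100 + 16000) = 6554 N/m. In parallel with k₃: k_eq = 6554 + 6900 = 13450 N/m.
ω_n = √(k_eq/m) = √(13450/54.2) = 15.75 rad/s.
Critical damping c_c = 2√(k_eq·m) = 2√(13450 × 54.2) = 1708 N·s/m, so ζ = c/c_c = 295/1708 = 0.1727.

0.173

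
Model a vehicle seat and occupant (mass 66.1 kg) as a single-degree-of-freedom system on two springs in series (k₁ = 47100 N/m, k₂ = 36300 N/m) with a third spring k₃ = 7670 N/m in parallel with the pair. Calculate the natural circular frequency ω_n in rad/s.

Series pair: k_s = k₁k₂/(k₁+k₂) = (47100)(36300)/(47100 + 36300) = 20500 N/m. In parallel with k₃: k_eq = 20500 + 7670 = 28170 N/m.
ω_n = √(k_eq/m) = √(28170/66.1) = √426.2 = 20.64 rad/s.

20.6 rad/s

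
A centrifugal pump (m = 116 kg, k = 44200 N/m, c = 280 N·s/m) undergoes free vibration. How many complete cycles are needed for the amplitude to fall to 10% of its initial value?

6 cycles

ζ = c/(2√(km)) = 280/(2√(44200 × 116)) = 280/4529 = 0.06183.
Logarithmic decrement δ = 2πζ/√(1 − ζ²) = 2π × 0.06183/√(1 − 0.00382) = 0.3892.
x_n/x₀ = e^(−nδ) ≤ 0.1; take ln: n ≥ ln(1/0.1)/δ = 2.303/0.3892 = 5.916.
So 6 complete cycles are required.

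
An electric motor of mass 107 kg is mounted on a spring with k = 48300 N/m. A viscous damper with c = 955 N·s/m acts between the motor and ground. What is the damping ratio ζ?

0.210

ω_n = √(k/m) = √(48300/107) = 21.25 rad/s.
Critical damping c_c = 2√(k·m) = 2√(48300 × 107) = 4547 N·s/m, so ζ = c/c_c = 955/4547 = 0.2100.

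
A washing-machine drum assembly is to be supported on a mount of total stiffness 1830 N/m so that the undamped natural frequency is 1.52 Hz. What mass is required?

20.1 kg

ω_n = 2πf_n = 2π × 1.52 = 9.550 rad/s.
m = k/ω_n² = 1830/9.550² = 1830/91.21 = 20.06 kg.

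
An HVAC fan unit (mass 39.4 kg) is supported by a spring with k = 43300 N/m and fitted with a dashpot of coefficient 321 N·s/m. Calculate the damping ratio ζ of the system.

0.123

ω_n = √(k/m) = √(43300/39.4) = 33.15 rad/s.
Critical damping c_c = 2√(k·m) = 2√(43300 × 39.4) = 2612 N·s/m, so ζ = c/c_c = 321/2612 = 0.1229.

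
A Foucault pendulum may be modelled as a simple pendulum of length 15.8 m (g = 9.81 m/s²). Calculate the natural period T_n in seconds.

For a simple pendulum ω_n = √(g/L) = √(9.81/15.8) = √0.6209 = 0.7880 rad/s.
T_n = 2π/ω_n = 6.283/0.7880 = 7.974 s.

7.97 s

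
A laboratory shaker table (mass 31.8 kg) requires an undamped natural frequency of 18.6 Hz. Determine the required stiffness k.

434000 N/m

ω_n = 2πf_n = 2π × 18.6 = 116.9 rad/s.
k = m·ω_n² = 31.8 × 116.9² = 31.8 × 13660 = 434300 N/m.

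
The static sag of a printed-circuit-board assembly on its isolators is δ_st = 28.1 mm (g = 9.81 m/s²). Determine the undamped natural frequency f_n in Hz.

2.97 Hz

ω_n = √(g/δ_st) = √(9.81/0.0281) = √349.1 = 18.68 rad/s.
f_n = ω_n/(2π) = 18.68/6.283 = 2.974 Hz.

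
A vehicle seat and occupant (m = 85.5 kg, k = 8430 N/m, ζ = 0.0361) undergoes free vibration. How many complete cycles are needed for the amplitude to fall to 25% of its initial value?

7 cycles

Logarithmic decrement δ = 2πζ/√(1 − ζ²) = 2π × 0.03610/√(1 − 0.00130) = 0.2270.
x_n/x₀ = e^(−nδ) ≤ 0.25; take ln: n ≥ ln(1/0.25)/δ = 1.386/0.2270 = 6.108.
So 7 complete cycles are required.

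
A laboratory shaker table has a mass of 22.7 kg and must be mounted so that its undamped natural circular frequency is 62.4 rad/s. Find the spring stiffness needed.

k = m·ω_n² = 22.7 × 62.40² = 22.7 × 3894 = 88390 N/m.

88400 N/m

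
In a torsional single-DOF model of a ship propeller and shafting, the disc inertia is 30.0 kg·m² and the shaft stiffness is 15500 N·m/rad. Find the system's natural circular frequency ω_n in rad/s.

22.7 rad/s

ω_n = √(k_t/J) = √(15500/30.0) = √516.7 = 22.73 rad/s.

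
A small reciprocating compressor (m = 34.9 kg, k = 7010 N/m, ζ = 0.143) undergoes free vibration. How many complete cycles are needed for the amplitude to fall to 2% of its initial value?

5 cycles

Logarithmic decrement δ = 2πζ/√(1 − ζ²) = 2π × 0.1430/√(1 − 0.0204) = 0.9078.
x_n/x₀ = e^(−nδ) ≤ 0.02; take ln: n ≥ ln(1/0.02)/δ = 3.912/0.9078 = 4.309.
So 5 complete cycles are required.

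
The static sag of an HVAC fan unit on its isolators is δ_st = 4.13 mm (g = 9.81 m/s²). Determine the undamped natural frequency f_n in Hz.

ω_n = √(g/δ_st) = √(9.81/0.00413) = √2375 = 48.74 rad/s.
f_n = ω_n/(2π) = 48.74/6.283 = 7.757 Hz.

7.76 Hz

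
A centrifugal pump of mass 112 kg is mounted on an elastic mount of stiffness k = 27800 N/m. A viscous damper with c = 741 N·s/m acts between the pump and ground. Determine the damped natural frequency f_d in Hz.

2.45 Hz

ω_n = √(k/m) = √(27800/112) = 15.75 rad/s.
Critical damping c_c = 2√(k·m) = 2√(27800 × 112) = 3529 N·s/m, so ζ = c/c_c = 741/3529 = 0.2100.
ω_d = ω_n√(1 − ζ²) = 15.75 × √(1 − 0.0441) = 15.40 rad/s.
f_d = ω_d/(2π) = 2.452 Hz.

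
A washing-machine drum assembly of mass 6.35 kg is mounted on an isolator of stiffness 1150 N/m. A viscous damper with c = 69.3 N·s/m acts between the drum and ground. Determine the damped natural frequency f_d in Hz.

1.96 Hz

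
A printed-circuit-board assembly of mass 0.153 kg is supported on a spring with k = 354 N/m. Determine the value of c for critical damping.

c_c = 2√(k·m) = 2√(354.0 × 0.153) = 2 × 7.359 = 14.72 N·s/m.

14.7 N·s/m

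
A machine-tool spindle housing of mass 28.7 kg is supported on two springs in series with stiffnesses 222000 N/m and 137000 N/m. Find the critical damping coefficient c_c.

3120 N·s/m

Series springs: 1/k_eq = 1/222000 + 1/137000 = 1.180×10^-5, so k_eq = 84720 N/m.
c_c = 2√(k_eq·m) = 2√(84720 × 28.7) = 2 × 1559 = 3119 N·s/m.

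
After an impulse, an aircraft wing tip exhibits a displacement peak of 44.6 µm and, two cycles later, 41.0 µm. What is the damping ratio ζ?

Logarithmic decrement δ = (1/n)·ln(x₀/x_n) = (1/2)·ln(44.6/41.0) = (1/2)·ln(1.088) = 0.04208.
ζ = δ/√(4π² + δ²) = 0.04208/√(39.48 + 0.00177) = 0.04208/6.283 = 0.006697.

0.00670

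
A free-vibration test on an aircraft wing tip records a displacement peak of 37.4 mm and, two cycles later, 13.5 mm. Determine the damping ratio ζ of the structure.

0.0808

Logarithmic decrement δ = (1/n)·ln(x₀/x_n) = (1/2)·ln(37.4/13.5) = (1/2)·ln(2.770) = 0.5095.
ζ = δ/√(4π² + δ²) = 0.5095/√(39.48 + 0.260) = 0.5095/6.304 = 0.08082.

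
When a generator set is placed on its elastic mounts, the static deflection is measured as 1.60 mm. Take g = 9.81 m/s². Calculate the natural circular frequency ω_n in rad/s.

78.3 rad/s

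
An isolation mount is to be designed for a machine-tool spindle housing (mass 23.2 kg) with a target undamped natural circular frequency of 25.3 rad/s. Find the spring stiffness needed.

14900 N/m

k = m·ω_n² = 23.2 × 25.30² = 23.2 × 640.1 = 14850 N/m.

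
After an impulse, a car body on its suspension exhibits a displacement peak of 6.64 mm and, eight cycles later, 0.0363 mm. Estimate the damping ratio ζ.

0.103

Logarithmic decrement δ = (1/n)·ln(x₀/x_n) = (1/8)·ln(6.64/0.0363) = (1/8)·ln(182.9) = 0.6511.
ζ = δ/√(4π² + δ²) = 0.6511/√(39.48 + 0.424) = 0.6511/6.317 = 0.1031.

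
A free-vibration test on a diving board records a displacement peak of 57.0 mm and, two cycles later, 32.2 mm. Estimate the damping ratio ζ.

Logarithmic decrement δ = (1/n)·ln(x₀/x_n) = (1/2)·ln(57.0/32.2) = (1/2)·ln(1.770) = 0.2855.
ζ = δ/√(4π² + δ²) = 0.2855/√(39.48 + 0.0815) = 0.2855/6.290 = 0.04540.

0.0454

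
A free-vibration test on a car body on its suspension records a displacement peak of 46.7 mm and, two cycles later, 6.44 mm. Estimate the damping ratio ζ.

0.156

Logarithmic decrement δ = (1/n)·ln(x₀/x_n) = (1/2)·ln(46.7/6.44) = (1/2)·ln(7.252) = 0.9906.
ζ = δ/√(4π² + δ²) = 0.9906/√(39.48 + 0.981) = 0.9906/6.361 = 0.1557.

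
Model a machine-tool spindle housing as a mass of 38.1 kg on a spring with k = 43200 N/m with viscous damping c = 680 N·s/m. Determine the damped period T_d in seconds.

ω_n = √(k/m) = √(43200/38.1) = 33.67 rad/s.
Critical damping c_c = 2√(k·m) = 2√(43200 × 38.1) = 2566 N·s/m, so ζ = c/c_c = 680/2566 = 0.2650.
ω_d = ω_n√(1 − ζ²) = 33.67 × √(1 − 0.0702) = 32.47 rad/s.
T_d = 2π/ω_d = 0.1935 s.

0.194 s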